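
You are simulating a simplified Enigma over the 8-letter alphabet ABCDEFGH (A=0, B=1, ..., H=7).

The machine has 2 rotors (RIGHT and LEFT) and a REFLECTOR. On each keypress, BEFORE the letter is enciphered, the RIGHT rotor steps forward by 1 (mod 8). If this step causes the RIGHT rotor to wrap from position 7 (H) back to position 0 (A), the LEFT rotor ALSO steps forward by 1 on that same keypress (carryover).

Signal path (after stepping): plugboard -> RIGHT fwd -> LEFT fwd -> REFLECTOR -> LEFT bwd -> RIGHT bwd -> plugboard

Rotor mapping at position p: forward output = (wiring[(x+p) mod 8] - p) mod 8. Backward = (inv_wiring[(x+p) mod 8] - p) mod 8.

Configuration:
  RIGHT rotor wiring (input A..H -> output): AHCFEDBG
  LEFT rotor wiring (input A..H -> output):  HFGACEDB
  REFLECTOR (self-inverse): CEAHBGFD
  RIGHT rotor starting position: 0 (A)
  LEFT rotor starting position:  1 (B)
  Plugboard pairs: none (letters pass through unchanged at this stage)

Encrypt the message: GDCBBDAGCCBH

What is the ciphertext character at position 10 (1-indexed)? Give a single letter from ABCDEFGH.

Char 1 ('G'): step: R->1, L=1; G->plug->G->R->F->L->C->refl->A->L'->G->R'->A->plug->A
Char 2 ('D'): step: R->2, L=1; D->plug->D->R->B->L->F->refl->G->L'->H->R'->E->plug->E
Char 3 ('C'): step: R->3, L=1; C->plug->C->R->A->L->E->refl->B->L'->D->R'->E->plug->E
Char 4 ('B'): step: R->4, L=1; B->plug->B->R->H->L->G->refl->F->L'->B->R'->H->plug->H
Char 5 ('B'): step: R->5, L=1; B->plug->B->R->E->L->D->refl->H->L'->C->R'->E->plug->E
Char 6 ('D'): step: R->6, L=1; D->plug->D->R->B->L->F->refl->G->L'->H->R'->F->plug->F
Char 7 ('A'): step: R->7, L=1; A->plug->A->R->H->L->G->refl->F->L'->B->R'->B->plug->B
Char 8 ('G'): step: R->0, L->2 (L advanced); G->plug->G->R->B->L->G->refl->F->L'->G->R'->H->plug->H
Char 9 ('C'): step: R->1, L=2; C->plug->C->R->E->L->B->refl->E->L'->A->R'->F->plug->F
Char 10 ('C'): step: R->2, L=2; C->plug->C->R->C->L->A->refl->C->L'->D->R'->B->plug->B

B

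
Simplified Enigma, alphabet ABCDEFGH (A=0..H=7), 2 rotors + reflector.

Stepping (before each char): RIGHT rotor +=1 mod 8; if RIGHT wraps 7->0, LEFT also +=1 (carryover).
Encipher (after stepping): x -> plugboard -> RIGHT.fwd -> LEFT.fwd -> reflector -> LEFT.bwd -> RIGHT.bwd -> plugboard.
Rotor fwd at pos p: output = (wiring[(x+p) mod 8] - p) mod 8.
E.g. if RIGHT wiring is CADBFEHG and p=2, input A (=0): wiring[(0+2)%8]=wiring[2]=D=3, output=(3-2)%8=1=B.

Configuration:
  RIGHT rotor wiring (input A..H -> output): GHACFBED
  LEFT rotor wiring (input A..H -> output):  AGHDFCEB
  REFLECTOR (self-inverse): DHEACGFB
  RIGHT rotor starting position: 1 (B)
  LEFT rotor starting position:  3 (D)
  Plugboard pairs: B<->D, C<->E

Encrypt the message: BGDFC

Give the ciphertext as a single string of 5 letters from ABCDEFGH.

Char 1 ('B'): step: R->2, L=3; B->plug->D->R->H->L->E->refl->C->L'->B->R'->F->plug->F
Char 2 ('G'): step: R->3, L=3; G->plug->G->R->E->L->G->refl->F->L'->F->R'->H->plug->H
Char 3 ('D'): step: R->4, L=3; D->plug->B->R->F->L->F->refl->G->L'->E->R'->G->plug->G
Char 4 ('F'): step: R->5, L=3; F->plug->F->R->D->L->B->refl->H->L'->C->R'->E->plug->C
Char 5 ('C'): step: R->6, L=3; C->plug->E->R->C->L->H->refl->B->L'->D->R'->H->plug->H

Answer: FHGCH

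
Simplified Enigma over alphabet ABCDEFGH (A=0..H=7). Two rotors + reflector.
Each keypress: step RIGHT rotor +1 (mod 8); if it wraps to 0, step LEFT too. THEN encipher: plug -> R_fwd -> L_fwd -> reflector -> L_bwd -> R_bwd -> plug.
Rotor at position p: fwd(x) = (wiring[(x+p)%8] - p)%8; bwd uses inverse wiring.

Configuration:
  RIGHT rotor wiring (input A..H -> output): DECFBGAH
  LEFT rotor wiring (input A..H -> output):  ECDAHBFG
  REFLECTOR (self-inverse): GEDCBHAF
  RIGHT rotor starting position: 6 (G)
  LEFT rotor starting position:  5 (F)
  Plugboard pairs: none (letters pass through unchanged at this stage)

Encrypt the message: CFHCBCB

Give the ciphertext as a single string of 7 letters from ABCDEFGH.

Answer: HABFCFD

Derivation:
Char 1 ('C'): step: R->7, L=5; C->plug->C->R->F->L->G->refl->A->L'->B->R'->H->plug->H
Char 2 ('F'): step: R->0, L->6 (L advanced); F->plug->F->R->G->L->B->refl->E->L'->D->R'->A->plug->A
Char 3 ('H'): step: R->1, L=6; H->plug->H->R->C->L->G->refl->A->L'->B->R'->B->plug->B
Char 4 ('C'): step: R->2, L=6; C->plug->C->R->H->L->D->refl->C->L'->F->R'->F->plug->F
Char 5 ('B'): step: R->3, L=6; B->plug->B->R->G->L->B->refl->E->L'->D->R'->C->plug->C
Char 6 ('C'): step: R->4, L=6; C->plug->C->R->E->L->F->refl->H->L'->A->R'->F->plug->F
Char 7 ('B'): step: R->5, L=6; B->plug->B->R->D->L->E->refl->B->L'->G->R'->D->plug->D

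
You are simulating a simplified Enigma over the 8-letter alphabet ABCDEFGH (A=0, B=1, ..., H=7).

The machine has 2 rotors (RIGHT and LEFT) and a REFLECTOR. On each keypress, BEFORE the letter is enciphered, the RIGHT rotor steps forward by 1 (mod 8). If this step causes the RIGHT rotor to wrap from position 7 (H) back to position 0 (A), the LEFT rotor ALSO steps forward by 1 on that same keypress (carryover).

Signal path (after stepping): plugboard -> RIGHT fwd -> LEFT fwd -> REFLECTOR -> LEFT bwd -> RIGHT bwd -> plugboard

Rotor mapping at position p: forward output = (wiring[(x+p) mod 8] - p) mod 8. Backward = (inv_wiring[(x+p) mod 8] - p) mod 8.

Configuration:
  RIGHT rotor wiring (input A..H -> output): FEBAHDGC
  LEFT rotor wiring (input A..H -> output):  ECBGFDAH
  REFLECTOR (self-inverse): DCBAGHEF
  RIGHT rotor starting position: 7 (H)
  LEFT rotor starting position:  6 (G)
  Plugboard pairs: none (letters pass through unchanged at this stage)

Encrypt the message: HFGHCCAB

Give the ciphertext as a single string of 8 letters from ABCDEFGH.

Char 1 ('H'): step: R->0, L->7 (L advanced); H->plug->H->R->C->L->D->refl->A->L'->A->R'->D->plug->D
Char 2 ('F'): step: R->1, L=7; F->plug->F->R->F->L->G->refl->E->L'->G->R'->D->plug->D
Char 3 ('G'): step: R->2, L=7; G->plug->G->R->D->L->C->refl->B->L'->H->R'->A->plug->A
Char 4 ('H'): step: R->3, L=7; H->plug->H->R->G->L->E->refl->G->L'->F->R'->A->plug->A
Char 5 ('C'): step: R->4, L=7; C->plug->C->R->C->L->D->refl->A->L'->A->R'->F->plug->F
Char 6 ('C'): step: R->5, L=7; C->plug->C->R->F->L->G->refl->E->L'->G->R'->A->plug->A
Char 7 ('A'): step: R->6, L=7; A->plug->A->R->A->L->A->refl->D->L'->C->R'->F->plug->F
Char 8 ('B'): step: R->7, L=7; B->plug->B->R->G->L->E->refl->G->L'->F->R'->C->plug->C

Answer: DDAAFAFC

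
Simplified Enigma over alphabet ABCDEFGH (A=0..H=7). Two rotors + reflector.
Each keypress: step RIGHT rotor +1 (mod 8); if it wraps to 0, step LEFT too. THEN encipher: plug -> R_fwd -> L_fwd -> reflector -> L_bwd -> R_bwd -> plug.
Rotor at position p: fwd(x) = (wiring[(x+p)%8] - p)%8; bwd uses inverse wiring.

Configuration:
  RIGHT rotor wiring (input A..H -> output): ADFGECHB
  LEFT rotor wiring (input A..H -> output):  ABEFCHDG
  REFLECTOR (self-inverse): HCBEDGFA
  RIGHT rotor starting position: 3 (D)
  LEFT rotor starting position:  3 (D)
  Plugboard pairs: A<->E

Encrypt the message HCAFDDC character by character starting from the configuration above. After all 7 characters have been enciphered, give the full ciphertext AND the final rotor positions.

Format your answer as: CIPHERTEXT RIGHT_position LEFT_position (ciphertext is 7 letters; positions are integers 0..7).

Char 1 ('H'): step: R->4, L=3; H->plug->H->R->C->L->E->refl->D->L'->E->R'->E->plug->A
Char 2 ('C'): step: R->5, L=3; C->plug->C->R->E->L->D->refl->E->L'->C->R'->B->plug->B
Char 3 ('A'): step: R->6, L=3; A->plug->E->R->H->L->B->refl->C->L'->A->R'->F->plug->F
Char 4 ('F'): step: R->7, L=3; F->plug->F->R->F->L->F->refl->G->L'->G->R'->D->plug->D
Char 5 ('D'): step: R->0, L->4 (L advanced); D->plug->D->R->G->L->A->refl->H->L'->C->R'->F->plug->F
Char 6 ('D'): step: R->1, L=4; D->plug->D->R->D->L->C->refl->B->L'->H->R'->H->plug->H
Char 7 ('C'): step: R->2, L=4; C->plug->C->R->C->L->H->refl->A->L'->G->R'->G->plug->G
Final: ciphertext=ABFDFHG, RIGHT=2, LEFT=4

Answer: ABFDFHG 2 4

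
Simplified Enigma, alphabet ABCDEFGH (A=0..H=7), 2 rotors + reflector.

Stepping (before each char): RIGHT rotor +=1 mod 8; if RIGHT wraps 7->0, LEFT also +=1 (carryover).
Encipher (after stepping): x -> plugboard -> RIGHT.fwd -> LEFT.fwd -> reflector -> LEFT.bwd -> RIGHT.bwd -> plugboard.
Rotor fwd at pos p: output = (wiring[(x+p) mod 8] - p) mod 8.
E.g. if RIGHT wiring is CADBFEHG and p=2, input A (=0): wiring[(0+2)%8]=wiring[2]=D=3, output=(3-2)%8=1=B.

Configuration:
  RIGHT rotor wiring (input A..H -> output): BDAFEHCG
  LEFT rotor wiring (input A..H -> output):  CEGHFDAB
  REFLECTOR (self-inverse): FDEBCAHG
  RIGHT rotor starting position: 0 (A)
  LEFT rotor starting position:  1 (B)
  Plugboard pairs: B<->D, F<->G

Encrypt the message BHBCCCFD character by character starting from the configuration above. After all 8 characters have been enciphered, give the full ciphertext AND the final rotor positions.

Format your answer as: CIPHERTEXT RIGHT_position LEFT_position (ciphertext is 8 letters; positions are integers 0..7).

Char 1 ('B'): step: R->1, L=1; B->plug->D->R->D->L->E->refl->C->L'->E->R'->C->plug->C
Char 2 ('H'): step: R->2, L=1; H->plug->H->R->B->L->F->refl->A->L'->G->R'->A->plug->A
Char 3 ('B'): step: R->3, L=1; B->plug->D->R->H->L->B->refl->D->L'->A->R'->G->plug->F
Char 4 ('C'): step: R->4, L=1; C->plug->C->R->G->L->A->refl->F->L'->B->R'->H->plug->H
Char 5 ('C'): step: R->5, L=1; C->plug->C->R->B->L->F->refl->A->L'->G->R'->E->plug->E
Char 6 ('C'): step: R->6, L=1; C->plug->C->R->D->L->E->refl->C->L'->E->R'->A->plug->A
Char 7 ('F'): step: R->7, L=1; F->plug->G->R->A->L->D->refl->B->L'->H->R'->A->plug->A
Char 8 ('D'): step: R->0, L->2 (L advanced); D->plug->B->R->D->L->B->refl->D->L'->C->R'->G->plug->F
Final: ciphertext=CAFHEAAF, RIGHT=0, LEFT=2

Answer: CAFHEAAF 0 2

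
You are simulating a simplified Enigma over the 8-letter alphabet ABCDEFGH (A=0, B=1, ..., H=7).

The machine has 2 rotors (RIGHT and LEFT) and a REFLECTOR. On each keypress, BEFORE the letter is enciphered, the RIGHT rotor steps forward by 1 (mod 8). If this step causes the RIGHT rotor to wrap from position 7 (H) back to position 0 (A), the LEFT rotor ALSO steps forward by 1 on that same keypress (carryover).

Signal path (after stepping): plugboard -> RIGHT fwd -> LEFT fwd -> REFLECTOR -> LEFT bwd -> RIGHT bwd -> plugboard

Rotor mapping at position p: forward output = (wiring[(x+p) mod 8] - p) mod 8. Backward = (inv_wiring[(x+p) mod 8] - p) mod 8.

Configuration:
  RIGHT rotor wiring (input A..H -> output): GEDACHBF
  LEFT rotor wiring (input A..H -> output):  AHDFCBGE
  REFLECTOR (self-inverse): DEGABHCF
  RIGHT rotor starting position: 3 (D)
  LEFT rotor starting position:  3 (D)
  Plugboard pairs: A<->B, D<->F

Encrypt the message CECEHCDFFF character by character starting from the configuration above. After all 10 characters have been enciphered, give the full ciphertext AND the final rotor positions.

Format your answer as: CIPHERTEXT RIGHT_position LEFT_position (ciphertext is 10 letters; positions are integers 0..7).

Answer: FGDCCGFGBD 5 4

Derivation:
Char 1 ('C'): step: R->4, L=3; C->plug->C->R->F->L->F->refl->H->L'->B->R'->D->plug->F
Char 2 ('E'): step: R->5, L=3; E->plug->E->R->H->L->A->refl->D->L'->D->R'->G->plug->G
Char 3 ('C'): step: R->6, L=3; C->plug->C->R->A->L->C->refl->G->L'->C->R'->F->plug->D
Char 4 ('E'): step: R->7, L=3; E->plug->E->R->B->L->H->refl->F->L'->F->R'->C->plug->C
Char 5 ('H'): step: R->0, L->4 (L advanced); H->plug->H->R->F->L->D->refl->A->L'->D->R'->C->plug->C
Char 6 ('C'): step: R->1, L=4; C->plug->C->R->H->L->B->refl->E->L'->E->R'->G->plug->G
Char 7 ('D'): step: R->2, L=4; D->plug->F->R->D->L->A->refl->D->L'->F->R'->D->plug->F
Char 8 ('F'): step: R->3, L=4; F->plug->D->R->G->L->H->refl->F->L'->B->R'->G->plug->G
Char 9 ('F'): step: R->4, L=4; F->plug->D->R->B->L->F->refl->H->L'->G->R'->A->plug->B
Char 10 ('F'): step: R->5, L=4; F->plug->D->R->B->L->F->refl->H->L'->G->R'->F->plug->D
Final: ciphertext=FGDCCGFGBD, RIGHT=5, LEFT=4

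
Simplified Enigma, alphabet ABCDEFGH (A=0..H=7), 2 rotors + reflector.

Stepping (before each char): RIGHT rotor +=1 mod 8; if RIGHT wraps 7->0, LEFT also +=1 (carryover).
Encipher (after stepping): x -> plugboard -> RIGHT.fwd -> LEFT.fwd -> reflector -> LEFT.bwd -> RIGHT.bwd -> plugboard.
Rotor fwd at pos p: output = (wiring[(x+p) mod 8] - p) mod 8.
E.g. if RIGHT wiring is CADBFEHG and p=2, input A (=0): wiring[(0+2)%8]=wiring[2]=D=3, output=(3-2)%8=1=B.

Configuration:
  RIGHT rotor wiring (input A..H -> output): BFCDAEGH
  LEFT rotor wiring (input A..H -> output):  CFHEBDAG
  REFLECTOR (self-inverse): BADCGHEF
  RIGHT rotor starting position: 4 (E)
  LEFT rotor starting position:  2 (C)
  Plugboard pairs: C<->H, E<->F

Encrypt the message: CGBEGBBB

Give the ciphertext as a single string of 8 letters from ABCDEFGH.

Char 1 ('C'): step: R->5, L=2; C->plug->H->R->D->L->B->refl->A->L'->G->R'->G->plug->G
Char 2 ('G'): step: R->6, L=2; G->plug->G->R->C->L->H->refl->F->L'->A->R'->A->plug->A
Char 3 ('B'): step: R->7, L=2; B->plug->B->R->C->L->H->refl->F->L'->A->R'->A->plug->A
Char 4 ('E'): step: R->0, L->3 (L advanced); E->plug->F->R->E->L->D->refl->C->L'->G->R'->G->plug->G
Char 5 ('G'): step: R->1, L=3; G->plug->G->R->G->L->C->refl->D->L'->E->R'->A->plug->A
Char 6 ('B'): step: R->2, L=3; B->plug->B->R->B->L->G->refl->E->L'->H->R'->G->plug->G
Char 7 ('B'): step: R->3, L=3; B->plug->B->R->F->L->H->refl->F->L'->D->R'->D->plug->D
Char 8 ('B'): step: R->4, L=3; B->plug->B->R->A->L->B->refl->A->L'->C->R'->C->plug->H

Answer: GAAGAGDH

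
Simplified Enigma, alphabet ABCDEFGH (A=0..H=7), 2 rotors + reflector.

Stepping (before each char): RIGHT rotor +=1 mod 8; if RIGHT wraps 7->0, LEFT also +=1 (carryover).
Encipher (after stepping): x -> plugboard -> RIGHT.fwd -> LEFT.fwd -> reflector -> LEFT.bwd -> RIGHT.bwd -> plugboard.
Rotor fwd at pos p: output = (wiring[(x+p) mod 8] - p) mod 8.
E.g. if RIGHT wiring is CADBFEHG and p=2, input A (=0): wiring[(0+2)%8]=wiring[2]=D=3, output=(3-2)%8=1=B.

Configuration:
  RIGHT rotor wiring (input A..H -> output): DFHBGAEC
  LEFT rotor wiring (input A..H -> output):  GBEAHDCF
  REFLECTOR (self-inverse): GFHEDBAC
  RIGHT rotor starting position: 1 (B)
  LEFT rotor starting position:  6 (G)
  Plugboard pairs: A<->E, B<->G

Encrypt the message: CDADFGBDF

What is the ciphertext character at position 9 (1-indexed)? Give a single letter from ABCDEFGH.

Char 1 ('C'): step: R->2, L=6; C->plug->C->R->E->L->G->refl->A->L'->C->R'->E->plug->A
Char 2 ('D'): step: R->3, L=6; D->plug->D->R->B->L->H->refl->C->L'->F->R'->C->plug->C
Char 3 ('A'): step: R->4, L=6; A->plug->E->R->H->L->F->refl->B->L'->G->R'->D->plug->D
Char 4 ('D'): step: R->5, L=6; D->plug->D->R->G->L->B->refl->F->L'->H->R'->B->plug->G
Char 5 ('F'): step: R->6, L=6; F->plug->F->R->D->L->D->refl->E->L'->A->R'->G->plug->B
Char 6 ('G'): step: R->7, L=6; G->plug->B->R->E->L->G->refl->A->L'->C->R'->E->plug->A
Char 7 ('B'): step: R->0, L->7 (L advanced); B->plug->G->R->E->L->B->refl->F->L'->D->R'->A->plug->E
Char 8 ('D'): step: R->1, L=7; D->plug->D->R->F->L->A->refl->G->L'->A->R'->C->plug->C
Char 9 ('F'): step: R->2, L=7; F->plug->F->R->A->L->G->refl->A->L'->F->R'->A->plug->E

E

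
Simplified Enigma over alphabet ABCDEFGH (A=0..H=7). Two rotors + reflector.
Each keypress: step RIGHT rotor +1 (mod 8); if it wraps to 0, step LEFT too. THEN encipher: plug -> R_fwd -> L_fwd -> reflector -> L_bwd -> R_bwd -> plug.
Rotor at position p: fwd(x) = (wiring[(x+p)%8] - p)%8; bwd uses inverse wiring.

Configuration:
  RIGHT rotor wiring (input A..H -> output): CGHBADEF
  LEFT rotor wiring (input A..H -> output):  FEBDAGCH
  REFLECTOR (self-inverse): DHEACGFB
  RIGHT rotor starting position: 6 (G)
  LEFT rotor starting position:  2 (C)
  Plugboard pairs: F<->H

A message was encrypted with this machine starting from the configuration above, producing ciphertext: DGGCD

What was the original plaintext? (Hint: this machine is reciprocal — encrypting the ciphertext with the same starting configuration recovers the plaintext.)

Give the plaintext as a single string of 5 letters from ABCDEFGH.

Char 1 ('D'): step: R->7, L=2; D->plug->D->R->A->L->H->refl->B->L'->B->R'->F->plug->H
Char 2 ('G'): step: R->0, L->3 (L advanced); G->plug->G->R->E->L->E->refl->C->L'->F->R'->H->plug->F
Char 3 ('G'): step: R->1, L=3; G->plug->G->R->E->L->E->refl->C->L'->F->R'->A->plug->A
Char 4 ('C'): step: R->2, L=3; C->plug->C->R->G->L->B->refl->H->L'->D->R'->F->plug->H
Char 5 ('D'): step: R->3, L=3; D->plug->D->R->B->L->F->refl->G->L'->H->R'->F->plug->H

Answer: HFAHH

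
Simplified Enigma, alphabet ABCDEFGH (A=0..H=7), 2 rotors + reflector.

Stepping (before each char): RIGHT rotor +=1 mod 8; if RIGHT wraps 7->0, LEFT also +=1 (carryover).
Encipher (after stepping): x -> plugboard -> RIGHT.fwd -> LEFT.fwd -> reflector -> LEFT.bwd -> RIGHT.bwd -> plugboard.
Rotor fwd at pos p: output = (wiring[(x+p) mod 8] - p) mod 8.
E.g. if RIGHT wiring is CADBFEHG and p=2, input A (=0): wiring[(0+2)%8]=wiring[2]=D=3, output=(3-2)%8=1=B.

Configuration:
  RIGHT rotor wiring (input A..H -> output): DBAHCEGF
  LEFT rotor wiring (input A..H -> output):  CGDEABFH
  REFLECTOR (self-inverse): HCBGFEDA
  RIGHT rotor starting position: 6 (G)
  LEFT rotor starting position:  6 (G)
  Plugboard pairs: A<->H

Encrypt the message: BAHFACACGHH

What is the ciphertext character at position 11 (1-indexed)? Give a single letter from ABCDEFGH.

Char 1 ('B'): step: R->7, L=6; B->plug->B->R->E->L->F->refl->E->L'->C->R'->C->plug->C
Char 2 ('A'): step: R->0, L->7 (L advanced); A->plug->H->R->F->L->B->refl->C->L'->G->R'->G->plug->G
Char 3 ('H'): step: R->1, L=7; H->plug->A->R->A->L->A->refl->H->L'->C->R'->H->plug->A
Char 4 ('F'): step: R->2, L=7; F->plug->F->R->D->L->E->refl->F->L'->E->R'->E->plug->E
Char 5 ('A'): step: R->3, L=7; A->plug->H->R->F->L->B->refl->C->L'->G->R'->G->plug->G
Char 6 ('C'): step: R->4, L=7; C->plug->C->R->C->L->H->refl->A->L'->A->R'->B->plug->B
Char 7 ('A'): step: R->5, L=7; A->plug->H->R->F->L->B->refl->C->L'->G->R'->D->plug->D
Char 8 ('C'): step: R->6, L=7; C->plug->C->R->F->L->B->refl->C->L'->G->R'->H->plug->A
Char 9 ('G'): step: R->7, L=7; G->plug->G->R->F->L->B->refl->C->L'->G->R'->A->plug->H
Char 10 ('H'): step: R->0, L->0 (L advanced); H->plug->A->R->D->L->E->refl->F->L'->G->R'->G->plug->G
Char 11 ('H'): step: R->1, L=0; H->plug->A->R->A->L->C->refl->B->L'->F->R'->F->plug->F

F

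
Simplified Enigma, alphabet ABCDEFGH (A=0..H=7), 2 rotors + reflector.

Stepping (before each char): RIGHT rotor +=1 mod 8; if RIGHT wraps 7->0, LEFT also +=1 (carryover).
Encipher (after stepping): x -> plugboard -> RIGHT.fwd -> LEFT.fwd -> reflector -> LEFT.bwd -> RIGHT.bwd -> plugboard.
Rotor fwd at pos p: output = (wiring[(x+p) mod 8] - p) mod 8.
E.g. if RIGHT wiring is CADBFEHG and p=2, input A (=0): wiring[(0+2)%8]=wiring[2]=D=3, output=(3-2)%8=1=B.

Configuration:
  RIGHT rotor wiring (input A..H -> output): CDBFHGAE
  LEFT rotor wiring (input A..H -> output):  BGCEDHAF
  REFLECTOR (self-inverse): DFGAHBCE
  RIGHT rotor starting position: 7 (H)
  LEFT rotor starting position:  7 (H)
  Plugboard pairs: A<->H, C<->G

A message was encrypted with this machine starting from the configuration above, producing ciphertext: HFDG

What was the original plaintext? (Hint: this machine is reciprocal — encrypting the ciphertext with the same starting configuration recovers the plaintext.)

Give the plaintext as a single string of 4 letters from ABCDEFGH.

Answer: GBED

Derivation:
Char 1 ('H'): step: R->0, L->0 (L advanced); H->plug->A->R->C->L->C->refl->G->L'->B->R'->C->plug->G
Char 2 ('F'): step: R->1, L=0; F->plug->F->R->H->L->F->refl->B->L'->A->R'->B->plug->B
Char 3 ('D'): step: R->2, L=0; D->plug->D->R->E->L->D->refl->A->L'->G->R'->E->plug->E
Char 4 ('G'): step: R->3, L=0; G->plug->C->R->D->L->E->refl->H->L'->F->R'->D->plug->D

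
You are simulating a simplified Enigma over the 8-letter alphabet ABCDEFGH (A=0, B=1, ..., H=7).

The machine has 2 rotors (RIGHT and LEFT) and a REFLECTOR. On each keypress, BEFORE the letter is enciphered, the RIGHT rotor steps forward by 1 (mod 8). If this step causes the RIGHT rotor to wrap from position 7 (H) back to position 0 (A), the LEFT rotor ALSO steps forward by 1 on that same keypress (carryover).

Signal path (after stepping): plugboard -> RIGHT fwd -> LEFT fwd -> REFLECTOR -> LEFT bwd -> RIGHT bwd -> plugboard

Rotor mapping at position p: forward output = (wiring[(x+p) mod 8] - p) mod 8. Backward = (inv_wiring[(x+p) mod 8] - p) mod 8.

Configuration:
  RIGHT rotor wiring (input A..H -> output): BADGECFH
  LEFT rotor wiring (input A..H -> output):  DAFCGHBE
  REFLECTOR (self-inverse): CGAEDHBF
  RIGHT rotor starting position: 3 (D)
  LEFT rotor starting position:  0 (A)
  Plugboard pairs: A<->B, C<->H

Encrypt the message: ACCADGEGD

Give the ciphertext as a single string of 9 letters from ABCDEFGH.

Answer: FAGFBEDHB

Derivation:
Char 1 ('A'): step: R->4, L=0; A->plug->B->R->G->L->B->refl->G->L'->E->R'->F->plug->F
Char 2 ('C'): step: R->5, L=0; C->plug->H->R->H->L->E->refl->D->L'->A->R'->B->plug->A
Char 3 ('C'): step: R->6, L=0; C->plug->H->R->E->L->G->refl->B->L'->G->R'->G->plug->G
Char 4 ('A'): step: R->7, L=0; A->plug->B->R->C->L->F->refl->H->L'->F->R'->F->plug->F
Char 5 ('D'): step: R->0, L->1 (L advanced); D->plug->D->R->G->L->D->refl->E->L'->B->R'->A->plug->B
Char 6 ('G'): step: R->1, L=1; G->plug->G->R->G->L->D->refl->E->L'->B->R'->E->plug->E
Char 7 ('E'): step: R->2, L=1; E->plug->E->R->D->L->F->refl->H->L'->A->R'->D->plug->D
Char 8 ('G'): step: R->3, L=1; G->plug->G->R->F->L->A->refl->C->L'->H->R'->C->plug->H
Char 9 ('D'): step: R->4, L=1; D->plug->D->R->D->L->F->refl->H->L'->A->R'->A->plug->B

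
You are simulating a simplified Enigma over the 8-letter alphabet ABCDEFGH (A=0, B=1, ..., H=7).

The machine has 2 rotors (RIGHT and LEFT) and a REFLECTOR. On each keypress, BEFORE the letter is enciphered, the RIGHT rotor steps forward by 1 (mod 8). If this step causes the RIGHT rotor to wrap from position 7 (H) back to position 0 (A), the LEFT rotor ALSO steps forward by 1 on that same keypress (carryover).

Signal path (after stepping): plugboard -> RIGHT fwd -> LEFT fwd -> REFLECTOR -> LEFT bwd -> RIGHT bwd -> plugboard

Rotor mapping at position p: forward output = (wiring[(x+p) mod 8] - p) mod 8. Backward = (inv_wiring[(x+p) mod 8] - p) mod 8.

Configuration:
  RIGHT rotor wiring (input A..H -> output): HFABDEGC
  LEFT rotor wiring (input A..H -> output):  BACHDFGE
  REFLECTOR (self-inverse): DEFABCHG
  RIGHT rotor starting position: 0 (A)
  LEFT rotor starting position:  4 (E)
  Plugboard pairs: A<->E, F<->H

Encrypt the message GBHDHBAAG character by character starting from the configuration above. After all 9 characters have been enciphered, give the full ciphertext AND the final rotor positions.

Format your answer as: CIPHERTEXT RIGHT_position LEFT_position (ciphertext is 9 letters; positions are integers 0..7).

Char 1 ('G'): step: R->1, L=4; G->plug->G->R->B->L->B->refl->E->L'->F->R'->F->plug->H
Char 2 ('B'): step: R->2, L=4; B->plug->B->R->H->L->D->refl->A->L'->D->R'->H->plug->F
Char 3 ('H'): step: R->3, L=4; H->plug->F->R->E->L->F->refl->C->L'->C->R'->G->plug->G
Char 4 ('D'): step: R->4, L=4; D->plug->D->R->G->L->G->refl->H->L'->A->R'->B->plug->B
Char 5 ('H'): step: R->5, L=4; H->plug->F->R->D->L->A->refl->D->L'->H->R'->A->plug->E
Char 6 ('B'): step: R->6, L=4; B->plug->B->R->E->L->F->refl->C->L'->C->R'->E->plug->A
Char 7 ('A'): step: R->7, L=4; A->plug->E->R->C->L->C->refl->F->L'->E->R'->F->plug->H
Char 8 ('A'): step: R->0, L->5 (L advanced); A->plug->E->R->D->L->E->refl->B->L'->B->R'->D->plug->D
Char 9 ('G'): step: R->1, L=5; G->plug->G->R->B->L->B->refl->E->L'->D->R'->E->plug->A
Final: ciphertext=HFGBEAHDA, RIGHT=1, LEFT=5

Answer: HFGBEAHDA 1 5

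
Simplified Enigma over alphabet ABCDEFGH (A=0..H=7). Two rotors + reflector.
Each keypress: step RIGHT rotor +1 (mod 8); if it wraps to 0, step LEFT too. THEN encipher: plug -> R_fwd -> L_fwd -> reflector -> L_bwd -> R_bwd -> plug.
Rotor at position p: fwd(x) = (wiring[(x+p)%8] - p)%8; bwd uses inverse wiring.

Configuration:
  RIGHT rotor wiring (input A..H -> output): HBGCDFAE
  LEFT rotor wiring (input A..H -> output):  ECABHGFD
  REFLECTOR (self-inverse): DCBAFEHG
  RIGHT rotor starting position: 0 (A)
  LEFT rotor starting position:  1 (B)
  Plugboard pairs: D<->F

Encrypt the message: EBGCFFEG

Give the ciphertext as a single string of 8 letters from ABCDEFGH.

Answer: BEBDCCHB

Derivation:
Char 1 ('E'): step: R->1, L=1; E->plug->E->R->E->L->F->refl->E->L'->F->R'->B->plug->B
Char 2 ('B'): step: R->2, L=1; B->plug->B->R->A->L->B->refl->C->L'->G->R'->E->plug->E
Char 3 ('G'): step: R->3, L=1; G->plug->G->R->G->L->C->refl->B->L'->A->R'->B->plug->B
Char 4 ('C'): step: R->4, L=1; C->plug->C->R->E->L->F->refl->E->L'->F->R'->F->plug->D
Char 5 ('F'): step: R->5, L=1; F->plug->D->R->C->L->A->refl->D->L'->H->R'->C->plug->C
Char 6 ('F'): step: R->6, L=1; F->plug->D->R->D->L->G->refl->H->L'->B->R'->C->plug->C
Char 7 ('E'): step: R->7, L=1; E->plug->E->R->D->L->G->refl->H->L'->B->R'->H->plug->H
Char 8 ('G'): step: R->0, L->2 (L advanced); G->plug->G->R->A->L->G->refl->H->L'->B->R'->B->plug->B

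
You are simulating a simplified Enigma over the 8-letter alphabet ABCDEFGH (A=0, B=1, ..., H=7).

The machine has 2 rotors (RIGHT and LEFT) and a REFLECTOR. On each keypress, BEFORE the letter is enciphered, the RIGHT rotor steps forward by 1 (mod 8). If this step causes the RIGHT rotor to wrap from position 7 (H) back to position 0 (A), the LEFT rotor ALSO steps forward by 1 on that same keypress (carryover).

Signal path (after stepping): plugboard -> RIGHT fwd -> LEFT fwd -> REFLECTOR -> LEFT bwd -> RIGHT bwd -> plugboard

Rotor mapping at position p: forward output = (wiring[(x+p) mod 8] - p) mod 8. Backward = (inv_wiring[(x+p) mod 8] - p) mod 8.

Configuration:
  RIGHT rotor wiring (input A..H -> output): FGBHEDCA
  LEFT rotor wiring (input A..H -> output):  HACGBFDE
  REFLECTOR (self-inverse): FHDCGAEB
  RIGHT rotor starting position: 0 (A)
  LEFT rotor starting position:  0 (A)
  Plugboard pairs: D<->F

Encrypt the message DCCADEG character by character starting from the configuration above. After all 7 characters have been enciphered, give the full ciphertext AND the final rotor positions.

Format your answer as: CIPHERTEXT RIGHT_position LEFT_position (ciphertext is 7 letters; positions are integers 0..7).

Char 1 ('D'): step: R->1, L=0; D->plug->F->R->B->L->A->refl->F->L'->F->R'->A->plug->A
Char 2 ('C'): step: R->2, L=0; C->plug->C->R->C->L->C->refl->D->L'->G->R'->F->plug->D
Char 3 ('C'): step: R->3, L=0; C->plug->C->R->A->L->H->refl->B->L'->E->R'->A->plug->A
Char 4 ('A'): step: R->4, L=0; A->plug->A->R->A->L->H->refl->B->L'->E->R'->D->plug->F
Char 5 ('D'): step: R->5, L=0; D->plug->F->R->E->L->B->refl->H->L'->A->R'->D->plug->F
Char 6 ('E'): step: R->6, L=0; E->plug->E->R->D->L->G->refl->E->L'->H->R'->C->plug->C
Char 7 ('G'): step: R->7, L=0; G->plug->G->R->E->L->B->refl->H->L'->A->R'->E->plug->E
Final: ciphertext=ADAFFCE, RIGHT=7, LEFT=0

Answer: ADAFFCE 7 0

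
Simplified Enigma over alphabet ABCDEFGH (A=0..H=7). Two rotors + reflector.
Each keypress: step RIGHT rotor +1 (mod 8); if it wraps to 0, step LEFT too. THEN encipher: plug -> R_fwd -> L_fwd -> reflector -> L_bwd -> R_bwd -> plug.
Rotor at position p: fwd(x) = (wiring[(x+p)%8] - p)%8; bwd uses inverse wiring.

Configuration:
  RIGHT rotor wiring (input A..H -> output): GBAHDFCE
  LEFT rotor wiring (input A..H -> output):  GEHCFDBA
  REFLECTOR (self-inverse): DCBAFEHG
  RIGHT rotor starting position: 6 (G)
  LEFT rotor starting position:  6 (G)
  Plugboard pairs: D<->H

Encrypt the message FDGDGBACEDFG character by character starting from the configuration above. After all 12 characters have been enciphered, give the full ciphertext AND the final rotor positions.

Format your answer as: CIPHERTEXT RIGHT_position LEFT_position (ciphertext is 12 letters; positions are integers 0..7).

Char 1 ('F'): step: R->7, L=6; F->plug->F->R->E->L->B->refl->C->L'->B->R'->D->plug->H
Char 2 ('D'): step: R->0, L->7 (L advanced); D->plug->H->R->E->L->D->refl->A->L'->D->R'->E->plug->E
Char 3 ('G'): step: R->1, L=7; G->plug->G->R->D->L->A->refl->D->L'->E->R'->E->plug->E
Char 4 ('D'): step: R->2, L=7; D->plug->H->R->H->L->C->refl->B->L'->A->R'->E->plug->E
Char 5 ('G'): step: R->3, L=7; G->plug->G->R->G->L->E->refl->F->L'->C->R'->C->plug->C
Char 6 ('B'): step: R->4, L=7; B->plug->B->R->B->L->H->refl->G->L'->F->R'->F->plug->F
Char 7 ('A'): step: R->5, L=7; A->plug->A->R->A->L->B->refl->C->L'->H->R'->C->plug->C
Char 8 ('C'): step: R->6, L=7; C->plug->C->R->A->L->B->refl->C->L'->H->R'->H->plug->D
Char 9 ('E'): step: R->7, L=7; E->plug->E->R->A->L->B->refl->C->L'->H->R'->B->plug->B
Char 10 ('D'): step: R->0, L->0 (L advanced); D->plug->H->R->E->L->F->refl->E->L'->B->R'->B->plug->B
Char 11 ('F'): step: R->1, L=0; F->plug->F->R->B->L->E->refl->F->L'->E->R'->E->plug->E
Char 12 ('G'): step: R->2, L=0; G->plug->G->R->E->L->F->refl->E->L'->B->R'->C->plug->C
Final: ciphertext=HEEECFCDBBEC, RIGHT=2, LEFT=0

Answer: HEEECFCDBBEC 2 0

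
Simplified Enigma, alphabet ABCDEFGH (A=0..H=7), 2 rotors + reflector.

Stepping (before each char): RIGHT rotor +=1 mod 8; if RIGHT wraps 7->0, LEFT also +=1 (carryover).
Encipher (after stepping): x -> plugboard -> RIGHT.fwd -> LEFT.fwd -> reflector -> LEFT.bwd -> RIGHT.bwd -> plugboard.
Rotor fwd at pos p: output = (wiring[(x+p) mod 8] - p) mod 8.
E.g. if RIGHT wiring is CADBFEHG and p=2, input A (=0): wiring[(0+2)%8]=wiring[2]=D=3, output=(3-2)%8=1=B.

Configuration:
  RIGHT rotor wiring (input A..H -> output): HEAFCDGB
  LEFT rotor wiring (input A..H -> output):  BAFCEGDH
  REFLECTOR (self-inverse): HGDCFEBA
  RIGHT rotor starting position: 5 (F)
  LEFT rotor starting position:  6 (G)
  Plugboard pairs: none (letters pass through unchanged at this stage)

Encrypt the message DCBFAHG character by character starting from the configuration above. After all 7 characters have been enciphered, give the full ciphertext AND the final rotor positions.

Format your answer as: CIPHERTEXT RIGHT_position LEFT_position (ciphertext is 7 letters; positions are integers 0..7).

Char 1 ('D'): step: R->6, L=6; D->plug->D->R->G->L->G->refl->B->L'->B->R'->C->plug->C
Char 2 ('C'): step: R->7, L=6; C->plug->C->R->F->L->E->refl->F->L'->A->R'->B->plug->B
Char 3 ('B'): step: R->0, L->7 (L advanced); B->plug->B->R->E->L->D->refl->C->L'->B->R'->H->plug->H
Char 4 ('F'): step: R->1, L=7; F->plug->F->R->F->L->F->refl->E->L'->H->R'->B->plug->B
Char 5 ('A'): step: R->2, L=7; A->plug->A->R->G->L->H->refl->A->L'->A->R'->C->plug->C
Char 6 ('H'): step: R->3, L=7; H->plug->H->R->F->L->F->refl->E->L'->H->R'->B->plug->B
Char 7 ('G'): step: R->4, L=7; G->plug->G->R->E->L->D->refl->C->L'->B->R'->H->plug->H
Final: ciphertext=CBHBCBH, RIGHT=4, LEFT=7

Answer: CBHBCBH 4 7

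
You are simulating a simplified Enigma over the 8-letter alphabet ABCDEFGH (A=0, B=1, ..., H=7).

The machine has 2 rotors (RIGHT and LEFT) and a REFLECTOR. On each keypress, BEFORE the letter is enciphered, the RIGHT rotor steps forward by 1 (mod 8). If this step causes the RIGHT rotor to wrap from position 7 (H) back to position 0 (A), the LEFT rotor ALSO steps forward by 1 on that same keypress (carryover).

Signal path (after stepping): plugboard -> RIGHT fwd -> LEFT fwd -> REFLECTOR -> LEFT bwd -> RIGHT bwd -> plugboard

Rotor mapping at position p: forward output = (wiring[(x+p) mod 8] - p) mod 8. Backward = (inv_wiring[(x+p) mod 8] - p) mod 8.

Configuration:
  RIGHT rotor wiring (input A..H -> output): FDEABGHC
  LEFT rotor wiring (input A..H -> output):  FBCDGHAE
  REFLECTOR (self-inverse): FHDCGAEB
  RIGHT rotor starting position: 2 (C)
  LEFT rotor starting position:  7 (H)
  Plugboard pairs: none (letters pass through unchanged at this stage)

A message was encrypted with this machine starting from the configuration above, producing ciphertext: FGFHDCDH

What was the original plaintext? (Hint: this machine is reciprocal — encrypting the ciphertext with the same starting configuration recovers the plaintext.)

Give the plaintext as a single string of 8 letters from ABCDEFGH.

Answer: CDCEGGFE

Derivation:
Char 1 ('F'): step: R->3, L=7; F->plug->F->R->C->L->C->refl->D->L'->D->R'->C->plug->C
Char 2 ('G'): step: R->4, L=7; G->plug->G->R->A->L->F->refl->A->L'->G->R'->D->plug->D
Char 3 ('F'): step: R->5, L=7; F->plug->F->R->H->L->B->refl->H->L'->F->R'->C->plug->C
Char 4 ('H'): step: R->6, L=7; H->plug->H->R->A->L->F->refl->A->L'->G->R'->E->plug->E
Char 5 ('D'): step: R->7, L=7; D->plug->D->R->F->L->H->refl->B->L'->H->R'->G->plug->G
Char 6 ('C'): step: R->0, L->0 (L advanced); C->plug->C->R->E->L->G->refl->E->L'->H->R'->G->plug->G
Char 7 ('D'): step: R->1, L=0; D->plug->D->R->A->L->F->refl->A->L'->G->R'->F->plug->F
Char 8 ('H'): step: R->2, L=0; H->plug->H->R->B->L->B->refl->H->L'->F->R'->E->plug->E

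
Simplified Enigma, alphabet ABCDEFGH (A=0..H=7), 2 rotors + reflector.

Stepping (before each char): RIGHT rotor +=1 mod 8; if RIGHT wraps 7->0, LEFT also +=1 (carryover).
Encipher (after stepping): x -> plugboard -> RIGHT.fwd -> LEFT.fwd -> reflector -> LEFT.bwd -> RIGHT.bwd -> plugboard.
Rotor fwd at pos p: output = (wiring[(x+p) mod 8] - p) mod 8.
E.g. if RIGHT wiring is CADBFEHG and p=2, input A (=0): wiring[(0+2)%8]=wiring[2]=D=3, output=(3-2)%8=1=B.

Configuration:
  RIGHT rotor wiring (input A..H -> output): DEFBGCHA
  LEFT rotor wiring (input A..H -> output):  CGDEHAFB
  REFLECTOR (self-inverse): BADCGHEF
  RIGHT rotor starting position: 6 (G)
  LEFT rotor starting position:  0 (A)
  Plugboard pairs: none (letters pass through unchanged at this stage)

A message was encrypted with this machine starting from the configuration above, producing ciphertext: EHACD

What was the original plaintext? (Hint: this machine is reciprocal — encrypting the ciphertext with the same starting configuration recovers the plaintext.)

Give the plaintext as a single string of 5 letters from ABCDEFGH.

Answer: HBDDF

Derivation:
Char 1 ('E'): step: R->7, L=0; E->plug->E->R->C->L->D->refl->C->L'->A->R'->H->plug->H
Char 2 ('H'): step: R->0, L->1 (L advanced); H->plug->H->R->A->L->F->refl->H->L'->E->R'->B->plug->B
Char 3 ('A'): step: R->1, L=1; A->plug->A->R->D->L->G->refl->E->L'->F->R'->D->plug->D
Char 4 ('C'): step: R->2, L=1; C->plug->C->R->E->L->H->refl->F->L'->A->R'->D->plug->D
Char 5 ('D'): step: R->3, L=1; D->plug->D->R->E->L->H->refl->F->L'->A->R'->F->plug->F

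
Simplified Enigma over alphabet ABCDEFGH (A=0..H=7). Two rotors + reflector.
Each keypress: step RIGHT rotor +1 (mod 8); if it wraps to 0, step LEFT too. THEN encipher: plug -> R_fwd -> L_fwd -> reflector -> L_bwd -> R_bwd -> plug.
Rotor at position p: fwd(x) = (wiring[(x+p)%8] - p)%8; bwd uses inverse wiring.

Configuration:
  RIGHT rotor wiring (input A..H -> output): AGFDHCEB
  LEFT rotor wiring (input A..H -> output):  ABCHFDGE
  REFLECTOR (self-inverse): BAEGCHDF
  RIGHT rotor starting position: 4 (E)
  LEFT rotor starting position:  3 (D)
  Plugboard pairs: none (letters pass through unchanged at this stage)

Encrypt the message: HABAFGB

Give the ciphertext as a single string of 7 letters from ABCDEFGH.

Char 1 ('H'): step: R->5, L=3; H->plug->H->R->C->L->A->refl->B->L'->E->R'->C->plug->C
Char 2 ('A'): step: R->6, L=3; A->plug->A->R->G->L->G->refl->D->L'->D->R'->B->plug->B
Char 3 ('B'): step: R->7, L=3; B->plug->B->R->B->L->C->refl->E->L'->A->R'->F->plug->F
Char 4 ('A'): step: R->0, L->4 (L advanced); A->plug->A->R->A->L->B->refl->A->L'->D->R'->D->plug->D
Char 5 ('F'): step: R->1, L=4; F->plug->F->R->D->L->A->refl->B->L'->A->R'->G->plug->G
Char 6 ('G'): step: R->2, L=4; G->plug->G->R->G->L->G->refl->D->L'->H->R'->F->plug->F
Char 7 ('B'): step: R->3, L=4; B->plug->B->R->E->L->E->refl->C->L'->C->R'->H->plug->H

Answer: CBFDGFH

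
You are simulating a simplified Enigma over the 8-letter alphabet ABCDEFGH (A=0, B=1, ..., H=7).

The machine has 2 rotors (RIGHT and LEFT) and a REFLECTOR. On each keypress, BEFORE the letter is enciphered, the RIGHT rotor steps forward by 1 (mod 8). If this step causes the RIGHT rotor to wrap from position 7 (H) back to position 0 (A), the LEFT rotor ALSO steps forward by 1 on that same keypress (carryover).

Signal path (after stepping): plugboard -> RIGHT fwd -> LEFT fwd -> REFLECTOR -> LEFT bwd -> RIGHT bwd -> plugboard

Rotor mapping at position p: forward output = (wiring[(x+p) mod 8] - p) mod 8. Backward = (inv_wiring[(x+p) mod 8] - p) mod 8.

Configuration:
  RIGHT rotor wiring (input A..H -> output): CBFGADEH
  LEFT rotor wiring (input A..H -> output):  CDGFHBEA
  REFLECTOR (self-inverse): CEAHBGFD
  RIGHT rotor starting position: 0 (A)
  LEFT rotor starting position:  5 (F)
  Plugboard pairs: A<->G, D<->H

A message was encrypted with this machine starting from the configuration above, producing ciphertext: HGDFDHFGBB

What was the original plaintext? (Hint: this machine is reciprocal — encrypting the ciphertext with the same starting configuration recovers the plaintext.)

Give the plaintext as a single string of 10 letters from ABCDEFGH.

Answer: ABHCECCHDH

Derivation:
Char 1 ('H'): step: R->1, L=5; H->plug->D->R->H->L->C->refl->A->L'->G->R'->G->plug->A
Char 2 ('G'): step: R->2, L=5; G->plug->A->R->D->L->F->refl->G->L'->E->R'->B->plug->B
Char 3 ('D'): step: R->3, L=5; D->plug->H->R->C->L->D->refl->H->L'->B->R'->D->plug->H
Char 4 ('F'): step: R->4, L=5; F->plug->F->R->F->L->B->refl->E->L'->A->R'->C->plug->C
Char 5 ('D'): step: R->5, L=5; D->plug->H->R->D->L->F->refl->G->L'->E->R'->E->plug->E
Char 6 ('H'): step: R->6, L=5; H->plug->D->R->D->L->F->refl->G->L'->E->R'->C->plug->C
Char 7 ('F'): step: R->7, L=5; F->plug->F->R->B->L->H->refl->D->L'->C->R'->C->plug->C
Char 8 ('G'): step: R->0, L->6 (L advanced); G->plug->A->R->C->L->E->refl->B->L'->G->R'->D->plug->H
Char 9 ('B'): step: R->1, L=6; B->plug->B->R->E->L->A->refl->C->L'->B->R'->H->plug->D
Char 10 ('B'): step: R->2, L=6; B->plug->B->R->E->L->A->refl->C->L'->B->R'->D->plug->H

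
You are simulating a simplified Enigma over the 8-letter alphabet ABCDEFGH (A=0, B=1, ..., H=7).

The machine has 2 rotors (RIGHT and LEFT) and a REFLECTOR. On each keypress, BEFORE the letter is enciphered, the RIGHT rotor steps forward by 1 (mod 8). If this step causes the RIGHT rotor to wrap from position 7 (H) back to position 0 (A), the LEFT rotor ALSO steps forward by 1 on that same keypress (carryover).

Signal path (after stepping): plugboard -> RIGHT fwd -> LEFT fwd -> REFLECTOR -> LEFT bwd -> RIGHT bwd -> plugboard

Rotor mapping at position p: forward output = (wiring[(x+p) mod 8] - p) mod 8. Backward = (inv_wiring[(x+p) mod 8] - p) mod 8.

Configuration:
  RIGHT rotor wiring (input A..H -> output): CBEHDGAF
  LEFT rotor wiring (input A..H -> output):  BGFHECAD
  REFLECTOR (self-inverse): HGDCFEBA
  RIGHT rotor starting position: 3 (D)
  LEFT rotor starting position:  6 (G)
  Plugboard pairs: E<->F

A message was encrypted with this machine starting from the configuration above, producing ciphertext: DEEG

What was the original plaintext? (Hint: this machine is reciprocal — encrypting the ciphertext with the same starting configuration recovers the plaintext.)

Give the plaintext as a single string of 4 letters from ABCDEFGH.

Char 1 ('D'): step: R->4, L=6; D->plug->D->R->B->L->F->refl->E->L'->H->R'->A->plug->A
Char 2 ('E'): step: R->5, L=6; E->plug->F->R->H->L->E->refl->F->L'->B->R'->A->plug->A
Char 3 ('E'): step: R->6, L=6; E->plug->F->R->B->L->F->refl->E->L'->H->R'->B->plug->B
Char 4 ('G'): step: R->7, L=6; G->plug->G->R->H->L->E->refl->F->L'->B->R'->H->plug->H

Answer: AABH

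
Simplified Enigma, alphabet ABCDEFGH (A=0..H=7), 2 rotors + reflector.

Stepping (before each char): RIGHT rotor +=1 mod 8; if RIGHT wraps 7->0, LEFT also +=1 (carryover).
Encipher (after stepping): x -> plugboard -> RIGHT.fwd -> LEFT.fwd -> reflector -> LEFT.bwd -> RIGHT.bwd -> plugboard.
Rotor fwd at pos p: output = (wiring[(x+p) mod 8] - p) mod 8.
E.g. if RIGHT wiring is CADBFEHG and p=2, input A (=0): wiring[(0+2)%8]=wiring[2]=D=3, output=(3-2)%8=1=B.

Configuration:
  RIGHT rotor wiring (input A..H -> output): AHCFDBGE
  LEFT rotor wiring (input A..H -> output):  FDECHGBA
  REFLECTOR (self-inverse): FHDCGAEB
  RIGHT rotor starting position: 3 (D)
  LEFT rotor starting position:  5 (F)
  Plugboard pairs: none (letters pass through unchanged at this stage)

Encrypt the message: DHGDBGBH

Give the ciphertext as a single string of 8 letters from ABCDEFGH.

Char 1 ('D'): step: R->4, L=5; D->plug->D->R->A->L->B->refl->H->L'->F->R'->B->plug->B
Char 2 ('H'): step: R->5, L=5; H->plug->H->R->G->L->F->refl->A->L'->D->R'->D->plug->D
Char 3 ('G'): step: R->6, L=5; G->plug->G->R->F->L->H->refl->B->L'->A->R'->A->plug->A
Char 4 ('D'): step: R->7, L=5; D->plug->D->R->D->L->A->refl->F->L'->G->R'->E->plug->E
Char 5 ('B'): step: R->0, L->6 (L advanced); B->plug->B->R->H->L->A->refl->F->L'->D->R'->E->plug->E
Char 6 ('G'): step: R->1, L=6; G->plug->G->R->D->L->F->refl->A->L'->H->R'->H->plug->H
Char 7 ('B'): step: R->2, L=6; B->plug->B->R->D->L->F->refl->A->L'->H->R'->D->plug->D
Char 8 ('H'): step: R->3, L=6; H->plug->H->R->H->L->A->refl->F->L'->D->R'->D->plug->D

Answer: BDAEEHDD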